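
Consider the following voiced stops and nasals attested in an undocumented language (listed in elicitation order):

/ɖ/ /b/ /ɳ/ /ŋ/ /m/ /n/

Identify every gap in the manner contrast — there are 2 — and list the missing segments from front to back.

bilabial: oral stop /b/, nasal /m/.
alveolar: oral stop —, nasal /n/.
retroflex: oral stop /ɖ/, nasal /ɳ/.
velar: oral stop —, nasal /ŋ/.
Gaps, from front to back: alveolar lacks oral stop (/d/); velar lacks oral stop (/ɡ/).

/d/, /ɡ/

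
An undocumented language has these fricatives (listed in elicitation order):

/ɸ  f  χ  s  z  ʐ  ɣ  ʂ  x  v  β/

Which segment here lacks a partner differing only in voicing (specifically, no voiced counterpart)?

Bilabial: /ɸ/ ~ /β/
Labiodental: /f/ ~ /v/
Alveolar: /s/ ~ /z/
Retroflex: /ʂ/ ~ /ʐ/
Velar: /x/ ~ /ɣ/
Uvular: only /χ/ (voiceless); no voiced partner.
So /χ/ is the unpaired segment.

/χ/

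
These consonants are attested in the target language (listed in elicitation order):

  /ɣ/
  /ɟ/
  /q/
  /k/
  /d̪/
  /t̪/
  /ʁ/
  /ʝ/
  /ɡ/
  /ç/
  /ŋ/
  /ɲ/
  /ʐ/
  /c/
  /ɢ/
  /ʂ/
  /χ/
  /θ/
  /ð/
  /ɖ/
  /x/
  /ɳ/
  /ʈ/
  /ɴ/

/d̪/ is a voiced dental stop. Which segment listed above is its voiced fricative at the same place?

The voiced fricative at the same place is a voiced dental fricative — in this inventory, /ð/.

/ð/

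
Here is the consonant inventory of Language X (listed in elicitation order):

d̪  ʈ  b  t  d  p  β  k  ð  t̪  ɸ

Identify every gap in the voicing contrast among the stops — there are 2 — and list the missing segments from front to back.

bilabial: voiceless /p/, voiced /b/.
dental: voiceless /t̪/, voiced /d̪/.
alveolar: voiceless /t/, voiced /d/.
retroflex: voiceless /ʈ/, voiced —.
velar: voiceless /k/, voiced —.
Gaps, from front to back: retroflex lacks voiced (/ɖ/); velar lacks voiced (/ɡ/).

/ɖ/, /ɡ/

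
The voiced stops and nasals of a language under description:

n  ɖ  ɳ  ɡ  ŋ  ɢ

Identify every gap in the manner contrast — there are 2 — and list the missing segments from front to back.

place of articulation  oral stop  nasal   
alveolar          —         n       
retroflex         ɖ         ɳ       
velar             ɡ         ŋ       
uvular            ɢ         —       
Gaps, from front to back: alveolar lacks oral stop (/d/); uvular lacks nasal (/ɴ/).

/d/, /ɴ/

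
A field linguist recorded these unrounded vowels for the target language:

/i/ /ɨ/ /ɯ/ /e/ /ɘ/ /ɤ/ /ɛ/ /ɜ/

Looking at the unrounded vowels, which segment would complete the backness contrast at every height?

/ʌ/

height            front     central   back    
high              i         ɨ         ɯ       
high-mid          e         ɘ         ɤ       
low-mid           ɛ         ɜ         —       
The low-mid row has no back member, so the gap is the low-mid back unrounded vowel /ʌ/.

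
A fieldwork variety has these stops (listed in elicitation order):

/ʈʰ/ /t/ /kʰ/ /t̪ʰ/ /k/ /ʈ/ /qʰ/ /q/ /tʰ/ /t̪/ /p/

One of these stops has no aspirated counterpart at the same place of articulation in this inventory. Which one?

Dental: /t̪/ ~ /t̪ʰ/
Alveolar: /t/ ~ /tʰ/
Retroflex: /ʈ/ ~ /ʈʰ/
Velar: /k/ ~ /kʰ/
Uvular: /q/ ~ /qʰ/
Bilabial: only /p/ (plain); no aspirated partner.
So /p/ is the unpaired segment.

/p/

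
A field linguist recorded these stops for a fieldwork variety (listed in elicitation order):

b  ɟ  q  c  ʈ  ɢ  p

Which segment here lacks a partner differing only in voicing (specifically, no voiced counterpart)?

Bilabial: /p/ ~ /b/
Palatal: /c/ ~ /ɟ/
Uvular: /q/ ~ /ɢ/
Retroflex: only /ʈ/ (voiceless); no voiced partner.
So /ʈ/ is the unpaired segment.

/ʈ/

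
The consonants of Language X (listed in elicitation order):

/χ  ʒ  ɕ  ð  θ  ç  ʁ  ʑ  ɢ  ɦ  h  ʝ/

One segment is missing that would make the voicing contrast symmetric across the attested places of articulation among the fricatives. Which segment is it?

Voiceless: /θ/ (dental), /ɕ/ (alveolo-palatal), /ç/ (palatal), /χ/ (uvular), /h/ (glottal).
Voiced: /ð/ (dental), /ʒ/ (postalveolar), /ʑ/ (alveolo-palatal), /ʝ/ (palatal), /ʁ/ (uvular), /ɦ/ (glottal).
The postalveolar row has no voiceless member, so the gap is the voiceless postalveolar fricative /ʃ/.

/ʃ/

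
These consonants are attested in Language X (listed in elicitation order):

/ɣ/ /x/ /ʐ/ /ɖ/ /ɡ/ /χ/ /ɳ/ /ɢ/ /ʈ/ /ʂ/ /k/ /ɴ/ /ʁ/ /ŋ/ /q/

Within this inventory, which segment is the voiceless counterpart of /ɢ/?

/ɢ/ is a voiced uvular stop.
The voiceless counterpart is a voiceless uvular stop — in this inventory, /q/.

/q/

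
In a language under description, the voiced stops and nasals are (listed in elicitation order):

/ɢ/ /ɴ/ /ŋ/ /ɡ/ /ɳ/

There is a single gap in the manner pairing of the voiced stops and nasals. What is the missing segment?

Oral stop: /ɡ/ (velar), /ɢ/ (uvular).
Nasal: /ɳ/ (retroflex), /ŋ/ (velar), /ɴ/ (uvular).
The retroflex row has no oral stop member, so the gap is the retroflex oral stop /ɖ/.

/ɖ/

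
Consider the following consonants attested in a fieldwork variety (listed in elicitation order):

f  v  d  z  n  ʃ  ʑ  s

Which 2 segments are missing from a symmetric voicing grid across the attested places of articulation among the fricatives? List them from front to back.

labiodental: voiceless /f/, voiced /v/.
alveolar: voiceless /s/, voiced /z/.
postalveolar: voiceless /ʃ/, voiced —.
alveolo-palatal: voiceless —, voiced /ʑ/.
Gaps, from front to back: postalveolar lacks voiced (/ʒ/); alveolo-palatal lacks voiceless (/ɕ/).

/ʒ/, /ɕ/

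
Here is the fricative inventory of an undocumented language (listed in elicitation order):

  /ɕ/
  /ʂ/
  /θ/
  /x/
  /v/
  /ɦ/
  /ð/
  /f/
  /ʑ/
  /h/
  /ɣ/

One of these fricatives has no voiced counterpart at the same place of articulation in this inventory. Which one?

Labiodental: /f/ ~ /v/
Dental: /θ/ ~ /ð/
Alveolo-palatal: /ɕ/ ~ /ʑ/
Velar: /x/ ~ /ɣ/
Glottal: /h/ ~ /ɦ/
Retroflex: only /ʂ/ (voiceless); no voiced partner.
So /ʂ/ is the unpaired segment.

/ʂ/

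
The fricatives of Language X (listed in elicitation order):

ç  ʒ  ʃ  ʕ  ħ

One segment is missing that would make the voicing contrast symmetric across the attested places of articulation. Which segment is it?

/ʝ/

Voiceless: /ʃ/ (postalveolar), /ç/ (palatal), /ħ/ (pharyngeal).
Voiced: /ʒ/ (postalveolar), /ʕ/ (pharyngeal).
The palatal row has no voiced member, so the gap is the voiced palatal fricative /ʝ/.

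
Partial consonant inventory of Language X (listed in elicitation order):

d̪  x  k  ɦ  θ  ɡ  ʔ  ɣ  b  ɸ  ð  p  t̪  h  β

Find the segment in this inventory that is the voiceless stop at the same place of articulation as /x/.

/k/

/x/ is a voiceless velar fricative.
The voiceless stop at the same place is a voiceless velar stop — in this inventory, /k/.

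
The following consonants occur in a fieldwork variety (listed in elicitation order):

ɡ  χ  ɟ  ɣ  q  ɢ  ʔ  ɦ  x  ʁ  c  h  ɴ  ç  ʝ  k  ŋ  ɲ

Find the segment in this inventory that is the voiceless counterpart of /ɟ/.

/c/

/ɟ/ is a voiced palatal stop.
The voiceless counterpart is a voiceless palatal stop — in this inventory, /c/.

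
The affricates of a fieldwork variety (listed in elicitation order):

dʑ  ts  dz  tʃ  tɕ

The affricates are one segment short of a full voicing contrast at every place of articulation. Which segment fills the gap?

Voiceless: /ts/ (alveolar), /tʃ/ (postalveolar), /tɕ/ (alveolo-palatal).
Voiced: /dz/ (alveolar), /dʑ/ (alveolo-palatal).
The postalveolar row has no voiced member, so the gap is the voiced postalveolar affricate /dʒ/.

/dʒ/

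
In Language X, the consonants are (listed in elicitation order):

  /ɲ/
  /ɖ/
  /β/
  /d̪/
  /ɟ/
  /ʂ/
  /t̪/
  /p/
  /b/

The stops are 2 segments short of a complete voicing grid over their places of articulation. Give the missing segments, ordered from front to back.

/ʈ/, /c/

bilabial: voiceless /p/, voiced /b/.
dental: voiceless /t̪/, voiced /d̪/.
retroflex: voiceless —, voiced /ɖ/.
palatal: voiceless —, voiced /ɟ/.
Gaps, from front to back: retroflex lacks voiceless (/ʈ/); palatal lacks voiceless (/c/).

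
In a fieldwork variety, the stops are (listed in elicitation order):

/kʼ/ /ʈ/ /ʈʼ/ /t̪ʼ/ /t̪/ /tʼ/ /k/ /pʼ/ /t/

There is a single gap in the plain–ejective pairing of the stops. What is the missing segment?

/p/

place of articulation  plain     ejective
bilabial          —         pʼ      
dental            t̪        t̪ʼ     
alveolar          t         tʼ      
retroflex         ʈ         ʈʼ      
velar             k         kʼ      
The bilabial row has no plain member, so the gap is the plain bilabial stop /p/.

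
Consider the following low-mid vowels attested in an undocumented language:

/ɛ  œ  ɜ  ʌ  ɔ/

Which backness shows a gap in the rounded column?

central

Unrounded: /ɛ/ (front), /ɜ/ (central), /ʌ/ (back).
Rounded: /œ/ (front), /ɔ/ (back).
Every backness has a rounded member except central, where /ɞ/ would be expected.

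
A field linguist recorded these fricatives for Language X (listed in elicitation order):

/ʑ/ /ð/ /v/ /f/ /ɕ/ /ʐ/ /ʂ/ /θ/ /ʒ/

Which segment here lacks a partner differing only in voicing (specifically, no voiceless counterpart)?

/ʒ/

Labiodental: /f/ ~ /v/
Dental: /θ/ ~ /ð/
Retroflex: /ʂ/ ~ /ʐ/
Alveolo-palatal: /ɕ/ ~ /ʑ/
Postalveolar: only /ʒ/ (voiced); no voiceless partner.
So /ʒ/ is the unpaired segment.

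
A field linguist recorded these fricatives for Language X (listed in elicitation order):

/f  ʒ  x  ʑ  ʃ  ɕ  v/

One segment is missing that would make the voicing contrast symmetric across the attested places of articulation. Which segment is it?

labiodental: voiceless /f/, voiced /v/.
postalveolar: voiceless /ʃ/, voiced /ʒ/.
alveolo-palatal: voiceless /ɕ/, voiced /ʑ/.
velar: voiceless /x/, voiced —.
The velar row has no voiced member, so the gap is the voiced velar fricative /ɣ/.

/ɣ/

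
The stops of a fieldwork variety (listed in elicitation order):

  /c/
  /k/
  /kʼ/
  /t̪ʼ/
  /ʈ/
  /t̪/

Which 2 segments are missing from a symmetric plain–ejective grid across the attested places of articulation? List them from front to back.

Plain: /t̪/ (dental), /ʈ/ (retroflex), /c/ (palatal), /k/ (velar).
Ejective: /t̪ʼ/ (dental), /kʼ/ (velar).
Gaps, from front to back: retroflex lacks ejective (/ʈʼ/); palatal lacks ejective (/cʼ/).

/ʈʼ/, /cʼ/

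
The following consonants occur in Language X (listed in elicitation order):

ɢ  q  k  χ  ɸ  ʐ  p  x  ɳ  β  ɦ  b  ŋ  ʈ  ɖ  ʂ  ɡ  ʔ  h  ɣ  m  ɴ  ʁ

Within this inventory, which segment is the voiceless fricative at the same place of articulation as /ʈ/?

/ʈ/ is a voiceless retroflex stop.
The voiceless fricative at the same place is a voiceless retroflex fricative — in this inventory, /ʂ/.

/ʂ/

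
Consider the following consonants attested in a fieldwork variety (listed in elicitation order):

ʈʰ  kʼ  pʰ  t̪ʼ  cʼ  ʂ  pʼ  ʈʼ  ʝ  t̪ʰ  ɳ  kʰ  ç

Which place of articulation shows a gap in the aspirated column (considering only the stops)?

Aspirated: /pʰ/ (bilabial), /t̪ʰ/ (dental), /ʈʰ/ (retroflex), /kʰ/ (velar).
Ejective: /pʼ/ (bilabial), /t̪ʼ/ (dental), /ʈʼ/ (retroflex), /cʼ/ (palatal), /kʼ/ (velar).
Every place of articulation has an aspirated member except palatal, where /cʰ/ would be expected.

palatal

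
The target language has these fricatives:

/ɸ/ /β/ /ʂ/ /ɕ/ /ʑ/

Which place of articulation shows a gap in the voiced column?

retroflex

place of articulation  voiceless  voiced  
bilabial          ɸ         β       
retroflex         ʂ         —       
alveolo-palatal   ɕ         ʑ       
Every place of articulation has a voiced member except retroflex, where /ʐ/ would be expected.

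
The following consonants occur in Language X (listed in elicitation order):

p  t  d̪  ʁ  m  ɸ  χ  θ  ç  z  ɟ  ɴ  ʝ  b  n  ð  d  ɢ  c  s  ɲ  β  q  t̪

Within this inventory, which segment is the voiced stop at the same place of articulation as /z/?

/d/

/z/ is a voiced alveolar fricative.
The voiced stop at the same place is a voiced alveolar stop — in this inventory, /d/.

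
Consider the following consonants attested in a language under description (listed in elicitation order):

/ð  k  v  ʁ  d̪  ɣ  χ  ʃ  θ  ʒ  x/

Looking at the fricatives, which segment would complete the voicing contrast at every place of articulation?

labiodental: voiceless —, voiced /v/.
dental: voiceless /θ/, voiced /ð/.
postalveolar: voiceless /ʃ/, voiced /ʒ/.
velar: voiceless /x/, voiced /ɣ/.
uvular: voiceless /χ/, voiced /ʁ/.
The labiodental row has no voiceless member, so the gap is the voiceless labiodental fricative /f/.

/f/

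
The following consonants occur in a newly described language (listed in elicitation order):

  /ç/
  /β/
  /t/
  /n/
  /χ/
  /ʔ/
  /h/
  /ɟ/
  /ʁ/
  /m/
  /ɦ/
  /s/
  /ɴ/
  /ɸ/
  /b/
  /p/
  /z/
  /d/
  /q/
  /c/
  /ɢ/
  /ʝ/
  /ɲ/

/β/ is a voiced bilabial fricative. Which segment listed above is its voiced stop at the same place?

/b/

The voiced stop at the same place is a voiced bilabial stop — in this inventory, /b/.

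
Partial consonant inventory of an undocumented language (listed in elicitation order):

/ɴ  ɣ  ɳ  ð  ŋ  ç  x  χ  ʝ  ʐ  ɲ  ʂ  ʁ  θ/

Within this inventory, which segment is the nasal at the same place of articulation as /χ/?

/χ/ is a voiceless uvular fricative.
The nasal at the same place is an uvular nasal — in this inventory, /ɴ/.

/ɴ/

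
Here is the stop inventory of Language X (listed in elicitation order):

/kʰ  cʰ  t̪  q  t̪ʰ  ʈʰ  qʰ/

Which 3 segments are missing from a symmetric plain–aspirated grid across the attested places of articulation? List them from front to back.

/ʈ/, /c/, /k/

place of articulation  plain     aspirated
dental            t̪        t̪ʰ     
retroflex         —         ʈʰ      
palatal           —         cʰ      
velar             —         kʰ      
uvular            q         qʰ      
Gaps, from front to back: retroflex lacks plain (/ʈ/); palatal lacks plain (/c/); velar lacks plain (/k/).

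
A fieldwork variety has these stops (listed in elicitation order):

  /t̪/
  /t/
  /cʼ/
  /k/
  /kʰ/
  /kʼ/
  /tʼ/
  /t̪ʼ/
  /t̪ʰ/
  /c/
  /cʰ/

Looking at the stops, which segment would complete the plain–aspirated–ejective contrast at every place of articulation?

/tʰ/

dental: plain /t̪/, aspirated /t̪ʰ/, ejective /t̪ʼ/.
alveolar: plain /t/, aspirated —, ejective /tʼ/.
palatal: plain /c/, aspirated /cʰ/, ejective /cʼ/.
velar: plain /k/, aspirated /kʰ/, ejective /kʼ/.
The alveolar row has no aspirated member, so the gap is the aspirated alveolar stop /tʰ/.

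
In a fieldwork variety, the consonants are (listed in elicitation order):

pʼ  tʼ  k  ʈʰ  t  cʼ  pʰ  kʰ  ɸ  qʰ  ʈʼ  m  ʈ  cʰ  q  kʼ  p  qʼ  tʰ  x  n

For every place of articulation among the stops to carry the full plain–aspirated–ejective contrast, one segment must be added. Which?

/c/

bilabial: plain /p/, aspirated /pʰ/, ejective /pʼ/.
alveolar: plain /t/, aspirated /tʰ/, ejective /tʼ/.
retroflex: plain /ʈ/, aspirated /ʈʰ/, ejective /ʈʼ/.
palatal: plain —, aspirated /cʰ/, ejective /cʼ/.
velar: plain /k/, aspirated /kʰ/, ejective /kʼ/.
uvular: plain /q/, aspirated /qʰ/, ejective /qʼ/.
The palatal row has no plain member, so the gap is the plain palatal stop /c/.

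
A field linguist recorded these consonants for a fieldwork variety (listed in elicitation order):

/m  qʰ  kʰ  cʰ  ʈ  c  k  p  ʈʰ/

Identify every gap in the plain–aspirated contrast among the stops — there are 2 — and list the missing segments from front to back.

Plain: /p/ (bilabial), /ʈ/ (retroflex), /c/ (palatal), /k/ (velar).
Aspirated: /ʈʰ/ (retroflex), /cʰ/ (palatal), /kʰ/ (velar), /qʰ/ (uvular).
Gaps, from front to back: bilabial lacks aspirated (/pʰ/); uvular lacks plain (/q/).

/pʰ/, /q/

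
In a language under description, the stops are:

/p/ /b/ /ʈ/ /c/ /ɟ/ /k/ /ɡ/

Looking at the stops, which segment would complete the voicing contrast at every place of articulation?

/ɖ/

Voiceless: /p/ (bilabial), /ʈ/ (retroflex), /c/ (palatal), /k/ (velar).
Voiced: /b/ (bilabial), /ɟ/ (palatal), /ɡ/ (velar).
The retroflex row has no voiced member, so the gap is the voiced retroflex stop /ɖ/.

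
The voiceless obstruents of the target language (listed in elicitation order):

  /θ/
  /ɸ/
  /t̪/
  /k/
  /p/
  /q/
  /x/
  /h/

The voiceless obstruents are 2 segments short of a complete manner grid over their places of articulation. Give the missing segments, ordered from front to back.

Stop: /p/ (bilabial), /t̪/ (dental), /k/ (velar), /q/ (uvular).
Fricative: /ɸ/ (bilabial), /θ/ (dental), /x/ (velar), /h/ (glottal).
Gaps, from front to back: uvular lacks fricative (/χ/); glottal lacks stop (/ʔ/).

/χ/, /ʔ/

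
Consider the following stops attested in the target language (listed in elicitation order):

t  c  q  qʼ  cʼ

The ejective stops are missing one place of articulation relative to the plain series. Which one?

alveolar

alveolar: plain /t/, ejective —.
palatal: plain /c/, ejective /cʼ/.
uvular: plain /q/, ejective /qʼ/.
Every place of articulation has an ejective member except alveolar, where /tʼ/ would be expected.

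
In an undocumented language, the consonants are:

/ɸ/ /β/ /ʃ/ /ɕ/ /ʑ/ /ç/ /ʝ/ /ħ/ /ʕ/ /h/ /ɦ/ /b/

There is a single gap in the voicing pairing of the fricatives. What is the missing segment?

Voiceless: /ɸ/ (bilabial), /ʃ/ (postalveolar), /ɕ/ (alveolo-palatal), /ç/ (palatal), /ħ/ (pharyngeal), /h/ (glottal).
Voiced: /β/ (bilabial), /ʑ/ (alveolo-palatal), /ʝ/ (palatal), /ʕ/ (pharyngeal), /ɦ/ (glottal).
The postalveolar row has no voiced member, so the gap is the voiced postalveolar fricative /ʒ/.

/ʒ/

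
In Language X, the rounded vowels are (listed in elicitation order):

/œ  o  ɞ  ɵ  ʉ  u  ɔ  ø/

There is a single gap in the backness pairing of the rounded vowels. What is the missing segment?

height            front     central   back    
high              —         ʉ         u       
high-mid          ø         ɵ         o       
low-mid           œ         ɞ         ɔ       
The high row has no front member, so the gap is the high front rounded vowel /y/.

/y/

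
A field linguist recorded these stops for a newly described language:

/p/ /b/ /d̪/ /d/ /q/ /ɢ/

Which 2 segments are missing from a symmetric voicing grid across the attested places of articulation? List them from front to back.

/t̪/, /t/

Voiceless: /p/ (bilabial), /q/ (uvular).
Voiced: /b/ (bilabial), /d̪/ (dental), /d/ (alveolar), /ɢ/ (uvular).
Gaps, from front to back: dental lacks voiceless (/t̪/); alveolar lacks voiceless (/t/).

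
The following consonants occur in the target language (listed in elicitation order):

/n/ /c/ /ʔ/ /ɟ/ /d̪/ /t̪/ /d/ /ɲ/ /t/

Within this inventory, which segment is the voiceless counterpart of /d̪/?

/t̪/

/d̪/ is a voiced dental stop.
The voiceless counterpart is a voiceless dental stop — in this inventory, /t̪/.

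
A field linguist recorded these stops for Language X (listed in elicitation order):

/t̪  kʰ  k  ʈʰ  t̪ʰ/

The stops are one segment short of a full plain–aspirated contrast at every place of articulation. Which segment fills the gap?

Plain: /t̪/ (dental), /k/ (velar).
Aspirated: /t̪ʰ/ (dental), /ʈʰ/ (retroflex), /kʰ/ (velar).
The retroflex row has no plain member, so the gap is the plain retroflex stop /ʈ/.

/ʈ/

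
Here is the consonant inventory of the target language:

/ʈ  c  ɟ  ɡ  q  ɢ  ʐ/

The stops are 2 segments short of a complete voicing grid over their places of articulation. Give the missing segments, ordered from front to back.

Voiceless: /ʈ/ (retroflex), /c/ (palatal), /q/ (uvular).
Voiced: /ɟ/ (palatal), /ɡ/ (velar), /ɢ/ (uvular).
Gaps, from front to back: retroflex lacks voiced (/ɖ/); velar lacks voiceless (/k/).

/ɖ/, /k/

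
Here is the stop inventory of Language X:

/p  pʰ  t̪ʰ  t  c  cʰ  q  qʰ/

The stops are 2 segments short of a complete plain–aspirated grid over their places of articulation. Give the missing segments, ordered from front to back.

place of articulation  plain     aspirated
bilabial          p         pʰ      
dental            —         t̪ʰ     
alveolar          t         —       
palatal           c         cʰ      
uvular            q         qʰ      
Gaps, from front to back: dental lacks plain (/t̪/); alveolar lacks aspirated (/tʰ/).

/t̪/, /tʰ/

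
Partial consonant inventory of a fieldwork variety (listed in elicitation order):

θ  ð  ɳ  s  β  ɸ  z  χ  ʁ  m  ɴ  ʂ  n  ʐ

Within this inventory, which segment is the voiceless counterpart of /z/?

/z/ is a voiced alveolar fricative.
The voiceless counterpart is a voiceless alveolar fricative — in this inventory, /s/.

/s/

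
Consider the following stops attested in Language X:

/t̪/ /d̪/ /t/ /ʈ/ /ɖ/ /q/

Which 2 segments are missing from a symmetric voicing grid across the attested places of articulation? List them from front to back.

/d/, /ɢ/

place of articulation  voiceless  voiced  
dental            t̪        d̪      
alveolar          t         —       
retroflex         ʈ         ɖ       
uvular            q         —       
Gaps, from front to back: alveolar lacks voiced (/d/); uvular lacks voiced (/ɢ/).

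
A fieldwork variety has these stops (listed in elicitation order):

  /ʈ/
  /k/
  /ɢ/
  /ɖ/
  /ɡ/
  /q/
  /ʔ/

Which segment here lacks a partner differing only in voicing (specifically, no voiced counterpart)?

/ʔ/

Retroflex: /ʈ/ ~ /ɖ/
Velar: /k/ ~ /ɡ/
Uvular: /q/ ~ /ɢ/
Glottal: only /ʔ/ (voiceless); no voiced partner.
So /ʔ/ is the unpaired segment.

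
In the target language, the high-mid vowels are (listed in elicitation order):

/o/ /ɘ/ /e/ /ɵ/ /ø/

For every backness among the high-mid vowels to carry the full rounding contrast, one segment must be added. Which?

Unrounded: /e/ (front), /ɘ/ (central).
Rounded: /ø/ (front), /ɵ/ (central), /o/ (back).
The back row has no unrounded member, so the gap is the back unrounded vowel /ɤ/.

/ɤ/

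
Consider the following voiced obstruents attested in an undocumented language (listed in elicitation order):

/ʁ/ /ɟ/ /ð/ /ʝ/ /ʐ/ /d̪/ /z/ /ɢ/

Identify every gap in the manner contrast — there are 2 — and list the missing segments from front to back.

/d/, /ɖ/

place of articulation  stop      fricative
dental            d̪        ð       
alveolar          —         z       
retroflex         —         ʐ       
palatal           ɟ         ʝ       
uvular            ɢ         ʁ       
Gaps, from front to back: alveolar lacks stop (/d/); retroflex lacks stop (/ɖ/).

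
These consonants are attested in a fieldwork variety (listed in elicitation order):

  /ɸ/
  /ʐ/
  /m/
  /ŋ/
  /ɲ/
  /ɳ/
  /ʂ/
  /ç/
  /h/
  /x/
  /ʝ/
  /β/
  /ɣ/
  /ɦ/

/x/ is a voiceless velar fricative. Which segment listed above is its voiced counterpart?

/ɣ/

The voiced counterpart is a voiced velar fricative — in this inventory, /ɣ/.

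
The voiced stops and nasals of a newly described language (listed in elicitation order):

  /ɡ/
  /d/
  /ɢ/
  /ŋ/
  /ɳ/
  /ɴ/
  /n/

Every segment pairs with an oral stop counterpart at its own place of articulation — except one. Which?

Alveolar: /d/ ~ /n/
Velar: /ɡ/ ~ /ŋ/
Uvular: /ɢ/ ~ /ɴ/
Retroflex: only /ɳ/ (nasal); no oral stop partner.
So /ɳ/ is the unpaired segment.

/ɳ/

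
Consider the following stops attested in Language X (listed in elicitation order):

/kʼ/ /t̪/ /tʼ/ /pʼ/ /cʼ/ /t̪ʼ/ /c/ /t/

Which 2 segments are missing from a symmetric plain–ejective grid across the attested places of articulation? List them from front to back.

place of articulation  plain     ejective
bilabial          —         pʼ      
dental            t̪        t̪ʼ     
alveolar          t         tʼ      
palatal           c         cʼ      
velar             —         kʼ      
Gaps, from front to back: bilabial lacks plain (/p/); velar lacks plain (/k/).

/p/, /k/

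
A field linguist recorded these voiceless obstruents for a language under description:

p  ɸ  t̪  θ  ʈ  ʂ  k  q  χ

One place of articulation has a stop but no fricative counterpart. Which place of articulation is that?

velar

place of articulation  stop      fricative
bilabial          p         ɸ       
dental            t̪        θ       
retroflex         ʈ         ʂ       
velar             k         —       
uvular            q         χ       
Every place of articulation has a fricative member except velar, where /x/ would be expected.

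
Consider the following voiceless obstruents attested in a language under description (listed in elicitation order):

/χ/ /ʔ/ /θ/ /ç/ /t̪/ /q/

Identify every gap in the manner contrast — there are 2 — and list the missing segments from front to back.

/c/, /h/

Stop: /t̪/ (dental), /q/ (uvular), /ʔ/ (glottal).
Fricative: /θ/ (dental), /ç/ (palatal), /χ/ (uvular).
Gaps, from front to back: palatal lacks stop (/c/); glottal lacks fricative (/h/).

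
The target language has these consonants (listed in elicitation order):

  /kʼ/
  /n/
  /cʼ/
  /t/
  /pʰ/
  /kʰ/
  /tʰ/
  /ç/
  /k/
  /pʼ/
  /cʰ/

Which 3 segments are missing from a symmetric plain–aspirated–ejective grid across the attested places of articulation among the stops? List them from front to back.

Plain: /t/ (alveolar), /k/ (velar).
Aspirated: /pʰ/ (bilabial), /tʰ/ (alveolar), /cʰ/ (palatal), /kʰ/ (velar).
Ejective: /pʼ/ (bilabial), /cʼ/ (palatal), /kʼ/ (velar).
Gaps, from front to back: bilabial lacks plain (/p/); alveolar lacks ejective (/tʼ/); palatal lacks plain (/c/).

/p/, /tʼ/, /c/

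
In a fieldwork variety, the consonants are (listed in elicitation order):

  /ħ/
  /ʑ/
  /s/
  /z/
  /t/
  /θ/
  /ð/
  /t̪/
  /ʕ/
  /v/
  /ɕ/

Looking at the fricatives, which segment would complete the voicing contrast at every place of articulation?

place of articulation  voiceless  voiced  
labiodental       —         v       
dental            θ         ð       
alveolar          s         z       
alveolo-palatal   ɕ         ʑ       
pharyngeal        ħ         ʕ       
The labiodental row has no voiceless member, so the gap is the voiceless labiodental fricative /f/.

/f/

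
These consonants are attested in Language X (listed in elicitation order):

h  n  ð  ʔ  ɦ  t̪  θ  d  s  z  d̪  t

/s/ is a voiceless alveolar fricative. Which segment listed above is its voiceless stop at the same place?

/t/

The voiceless stop at the same place is a voiceless alveolar stop — in this inventory, /t/.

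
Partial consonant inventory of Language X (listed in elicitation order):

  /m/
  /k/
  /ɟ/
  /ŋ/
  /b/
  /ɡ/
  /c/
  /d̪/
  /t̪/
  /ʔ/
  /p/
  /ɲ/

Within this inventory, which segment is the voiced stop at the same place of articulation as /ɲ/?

/ɟ/

/ɲ/ is a palatal nasal.
The voiced stop at the same place is a voiced palatal stop — in this inventory, /ɟ/.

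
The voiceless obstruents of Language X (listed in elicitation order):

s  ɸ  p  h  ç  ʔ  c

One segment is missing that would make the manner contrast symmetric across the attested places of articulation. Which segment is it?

/t/

bilabial: stop /p/, fricative /ɸ/.
alveolar: stop —, fricative /s/.
palatal: stop /c/, fricative /ç/.
glottal: stop /ʔ/, fricative /h/.
The alveolar row has no stop member, so the gap is the alveolar stop /t/.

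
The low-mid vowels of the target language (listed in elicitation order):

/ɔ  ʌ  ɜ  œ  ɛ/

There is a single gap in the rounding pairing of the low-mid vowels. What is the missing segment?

Unrounded: /ɛ/ (front), /ɜ/ (central), /ʌ/ (back).
Rounded: /œ/ (front), /ɔ/ (back).
The central row has no rounded member, so the gap is the central rounded vowel /ɞ/.

/ɞ/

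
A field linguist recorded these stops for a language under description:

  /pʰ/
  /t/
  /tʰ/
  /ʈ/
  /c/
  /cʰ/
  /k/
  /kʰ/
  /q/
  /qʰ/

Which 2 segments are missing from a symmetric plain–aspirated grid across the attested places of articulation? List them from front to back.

/p/, /ʈʰ/

bilabial: plain —, aspirated /pʰ/.
alveolar: plain /t/, aspirated /tʰ/.
retroflex: plain /ʈ/, aspirated —.
palatal: plain /c/, aspirated /cʰ/.
velar: plain /k/, aspirated /kʰ/.
uvular: plain /q/, aspirated /qʰ/.
Gaps, from front to back: bilabial lacks plain (/p/); retroflex lacks aspirated (/ʈʰ/).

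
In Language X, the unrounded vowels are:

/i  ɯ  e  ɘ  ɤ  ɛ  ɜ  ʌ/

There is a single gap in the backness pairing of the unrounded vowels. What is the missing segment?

high: front /i/, central —, back /ɯ/.
high-mid: front /e/, central /ɘ/, back /ɤ/.
low-mid: front /ɛ/, central /ɜ/, back /ʌ/.
The high row has no central member, so the gap is the high central unrounded vowel /ɨ/.

/ɨ/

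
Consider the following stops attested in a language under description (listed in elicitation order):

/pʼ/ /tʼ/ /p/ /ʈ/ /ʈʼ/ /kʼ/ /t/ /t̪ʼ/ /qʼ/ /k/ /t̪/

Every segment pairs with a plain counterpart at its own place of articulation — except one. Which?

/qʼ/

Bilabial: /p/ ~ /pʼ/
Dental: /t̪/ ~ /t̪ʼ/
Alveolar: /t/ ~ /tʼ/
Retroflex: /ʈ/ ~ /ʈʼ/
Velar: /k/ ~ /kʼ/
Uvular: only /qʼ/ (ejective); no plain partner.
So /qʼ/ is the unpaired segment.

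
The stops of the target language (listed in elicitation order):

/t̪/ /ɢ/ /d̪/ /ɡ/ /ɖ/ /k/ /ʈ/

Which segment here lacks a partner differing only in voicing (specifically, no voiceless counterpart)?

Dental: /t̪/ ~ /d̪/
Retroflex: /ʈ/ ~ /ɖ/
Velar: /k/ ~ /ɡ/
Uvular: only /ɢ/ (voiced); no voiceless partner.
So /ɢ/ is the unpaired segment.

/ɢ/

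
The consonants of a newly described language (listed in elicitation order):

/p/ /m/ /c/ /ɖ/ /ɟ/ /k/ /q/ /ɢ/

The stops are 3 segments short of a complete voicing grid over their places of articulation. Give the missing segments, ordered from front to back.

Voiceless: /p/ (bilabial), /c/ (palatal), /k/ (velar), /q/ (uvular).
Voiced: /ɖ/ (retroflex), /ɟ/ (palatal), /ɢ/ (uvular).
Gaps, from front to back: bilabial lacks voiced (/b/); retroflex lacks voiceless (/ʈ/); velar lacks voiced (/ɡ/).

/b/, /ʈ/, /ɡ/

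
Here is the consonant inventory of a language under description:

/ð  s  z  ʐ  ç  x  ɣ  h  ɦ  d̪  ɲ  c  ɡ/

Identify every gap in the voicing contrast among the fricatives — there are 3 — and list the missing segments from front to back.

/θ/, /ʂ/, /ʝ/

Voiceless: /s/ (alveolar), /ç/ (palatal), /x/ (velar), /h/ (glottal).
Voiced: /ð/ (dental), /z/ (alveolar), /ʐ/ (retroflex), /ɣ/ (velar), /ɦ/ (glottal).
Gaps, from front to back: dental lacks voiceless (/θ/); retroflex lacks voiceless (/ʂ/); palatal lacks voiced (/ʝ/).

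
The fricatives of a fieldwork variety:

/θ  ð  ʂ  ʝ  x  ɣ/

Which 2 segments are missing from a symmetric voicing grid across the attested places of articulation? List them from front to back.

place of articulation  voiceless  voiced  
dental            θ         ð       
retroflex         ʂ         —       
palatal           —         ʝ       
velar             x         ɣ       
Gaps, from front to back: retroflex lacks voiced (/ʐ/); palatal lacks voiceless (/ç/).

/ʐ/, /ç/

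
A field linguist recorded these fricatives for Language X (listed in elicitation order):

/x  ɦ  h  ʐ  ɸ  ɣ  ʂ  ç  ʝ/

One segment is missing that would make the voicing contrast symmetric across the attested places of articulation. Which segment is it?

place of articulation  voiceless  voiced  
bilabial          ɸ         —       
retroflex         ʂ         ʐ       
palatal           ç         ʝ       
velar             x         ɣ       
glottal           h         ɦ       
The bilabial row has no voiced member, so the gap is the voiced bilabial fricative /β/.

/β/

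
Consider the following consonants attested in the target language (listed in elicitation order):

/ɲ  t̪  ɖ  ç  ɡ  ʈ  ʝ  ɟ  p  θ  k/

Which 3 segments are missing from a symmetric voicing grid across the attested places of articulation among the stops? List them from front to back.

Voiceless: /p/ (bilabial), /t̪/ (dental), /ʈ/ (retroflex), /k/ (velar).
Voiced: /ɖ/ (retroflex), /ɟ/ (palatal), /ɡ/ (velar).
Gaps, from front to back: bilabial lacks voiced (/b/); dental lacks voiced (/d̪/); palatal lacks voiceless (/c/).

/b/, /d̪/, /c/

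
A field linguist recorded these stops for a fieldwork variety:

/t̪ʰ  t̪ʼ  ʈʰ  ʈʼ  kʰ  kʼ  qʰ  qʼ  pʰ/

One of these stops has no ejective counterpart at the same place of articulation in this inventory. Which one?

Dental: /t̪ʰ/ ~ /t̪ʼ/
Retroflex: /ʈʰ/ ~ /ʈʼ/
Velar: /kʰ/ ~ /kʼ/
Uvular: /qʰ/ ~ /qʼ/
Bilabial: only /pʰ/ (aspirated); no ejective partner.
So /pʰ/ is the unpaired segment.

/pʰ/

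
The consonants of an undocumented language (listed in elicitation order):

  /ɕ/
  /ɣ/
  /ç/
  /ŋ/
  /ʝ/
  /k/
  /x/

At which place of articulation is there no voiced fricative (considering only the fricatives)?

place of articulation  voiceless  voiced  
alveolo-palatal   ɕ         —       
palatal           ç         ʝ       
velar             x         ɣ       
Every place of articulation has a voiced member except alveolo-palatal, where /ʑ/ would be expected.

alveolo-palatal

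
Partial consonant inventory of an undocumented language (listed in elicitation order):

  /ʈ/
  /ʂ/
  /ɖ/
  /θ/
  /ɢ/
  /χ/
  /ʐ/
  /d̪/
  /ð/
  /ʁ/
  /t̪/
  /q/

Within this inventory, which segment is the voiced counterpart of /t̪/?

/d̪/

/t̪/ is a voiceless dental stop.
The voiced counterpart is a voiced dental stop — in this inventory, /d̪/.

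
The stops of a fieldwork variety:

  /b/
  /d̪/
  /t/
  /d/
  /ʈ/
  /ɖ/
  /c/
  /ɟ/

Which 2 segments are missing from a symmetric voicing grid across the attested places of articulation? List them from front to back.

/p/, /t̪/

bilabial: voiceless —, voiced /b/.
dental: voiceless —, voiced /d̪/.
alveolar: voiceless /t/, voiced /d/.
retroflex: voiceless /ʈ/, voiced /ɖ/.
palatal: voiceless /c/, voiced /ɟ/.
Gaps, from front to back: bilabial lacks voiceless (/p/); dental lacks voiceless (/t̪/).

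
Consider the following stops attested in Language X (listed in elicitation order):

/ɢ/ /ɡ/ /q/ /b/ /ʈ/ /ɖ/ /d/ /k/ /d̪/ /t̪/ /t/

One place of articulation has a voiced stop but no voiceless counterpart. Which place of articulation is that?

Voiceless: /t̪/ (dental), /t/ (alveolar), /ʈ/ (retroflex), /k/ (velar), /q/ (uvular).
Voiced: /b/ (bilabial), /d̪/ (dental), /d/ (alveolar), /ɖ/ (retroflex), /ɡ/ (velar), /ɢ/ (uvular).
Every place of articulation has a voiceless member except bilabial, where /p/ would be expected.

bilabial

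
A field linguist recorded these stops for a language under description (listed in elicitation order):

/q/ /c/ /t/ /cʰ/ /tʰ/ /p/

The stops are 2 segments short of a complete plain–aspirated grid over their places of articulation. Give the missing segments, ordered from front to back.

place of articulation  plain     aspirated
bilabial          p         —       
alveolar          t         tʰ      
palatal           c         cʰ      
uvular            q         —       
Gaps, from front to back: bilabial lacks aspirated (/pʰ/); uvular lacks aspirated (/qʰ/).

/pʰ/, /qʰ/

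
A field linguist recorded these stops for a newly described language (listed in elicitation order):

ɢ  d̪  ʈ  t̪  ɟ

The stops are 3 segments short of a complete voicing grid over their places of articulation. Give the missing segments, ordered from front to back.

Voiceless: /t̪/ (dental), /ʈ/ (retroflex).
Voiced: /d̪/ (dental), /ɟ/ (palatal), /ɢ/ (uvular).
Gaps, from front to back: retroflex lacks voiced (/ɖ/); palatal lacks voiceless (/c/); uvular lacks voiceless (/q/).

/ɖ/, /c/, /q/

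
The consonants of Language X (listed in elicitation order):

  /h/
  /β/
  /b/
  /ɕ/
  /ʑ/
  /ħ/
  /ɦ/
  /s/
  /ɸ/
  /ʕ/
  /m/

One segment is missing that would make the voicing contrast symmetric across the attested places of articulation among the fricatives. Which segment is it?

Voiceless: /ɸ/ (bilabial), /s/ (alveolar), /ɕ/ (alveolo-palatal), /ħ/ (pharyngeal), /h/ (glottal).
Voiced: /β/ (bilabial), /ʑ/ (alveolo-palatal), /ʕ/ (pharyngeal), /ɦ/ (glottal).
The alveolar row has no voiced member, so the gap is the voiced alveolar fricative /z/.

/z/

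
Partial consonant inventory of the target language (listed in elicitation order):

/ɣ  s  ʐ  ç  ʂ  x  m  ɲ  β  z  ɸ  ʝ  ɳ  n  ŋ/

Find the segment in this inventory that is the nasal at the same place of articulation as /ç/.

/ɲ/

/ç/ is a voiceless palatal fricative.
The nasal at the same place is a palatal nasal — in this inventory, /ɲ/.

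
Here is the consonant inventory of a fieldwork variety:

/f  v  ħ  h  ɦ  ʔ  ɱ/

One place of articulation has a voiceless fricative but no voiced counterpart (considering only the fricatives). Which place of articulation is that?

pharyngeal

labiodental: voiceless /f/, voiced /v/.
pharyngeal: voiceless /ħ/, voiced —.
glottal: voiceless /h/, voiced /ɦ/.
Every place of articulation has a voiced member except pharyngeal, where /ʕ/ would be expected.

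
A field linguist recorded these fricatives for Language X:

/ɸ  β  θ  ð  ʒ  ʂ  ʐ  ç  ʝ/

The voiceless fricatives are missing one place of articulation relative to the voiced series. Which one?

postalveolar

Voiceless: /ɸ/ (bilabial), /θ/ (dental), /ʂ/ (retroflex), /ç/ (palatal).
Voiced: /β/ (bilabial), /ð/ (dental), /ʒ/ (postalveolar), /ʐ/ (retroflex), /ʝ/ (palatal).
Every place of articulation has a voiceless member except postalveolar, where /ʃ/ would be expected.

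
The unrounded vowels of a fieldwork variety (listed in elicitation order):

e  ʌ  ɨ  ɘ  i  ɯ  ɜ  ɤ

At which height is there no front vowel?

high: front /i/, central /ɨ/, back /ɯ/.
high-mid: front /e/, central /ɘ/, back /ɤ/.
low-mid: front —, central /ɜ/, back /ʌ/.
Every height has a front member except low-mid, where /ɛ/ would be expected.

low-mid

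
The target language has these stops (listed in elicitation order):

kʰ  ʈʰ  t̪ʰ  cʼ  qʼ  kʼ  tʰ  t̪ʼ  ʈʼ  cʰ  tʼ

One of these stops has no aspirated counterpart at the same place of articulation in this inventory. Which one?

/qʼ/

Dental: /t̪ʰ/ ~ /t̪ʼ/
Alveolar: /tʰ/ ~ /tʼ/
Retroflex: /ʈʰ/ ~ /ʈʼ/
Palatal: /cʰ/ ~ /cʼ/
Velar: /kʰ/ ~ /kʼ/
Uvular: only /qʼ/ (ejective); no aspirated partner.
So /qʼ/ is the unpaired segment.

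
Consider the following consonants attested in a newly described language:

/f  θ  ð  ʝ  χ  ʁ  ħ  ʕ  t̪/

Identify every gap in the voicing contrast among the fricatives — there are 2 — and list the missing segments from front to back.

/v/, /ç/

Voiceless: /f/ (labiodental), /θ/ (dental), /χ/ (uvular), /ħ/ (pharyngeal).
Voiced: /ð/ (dental), /ʝ/ (palatal), /ʁ/ (uvular), /ʕ/ (pharyngeal).
Gaps, from front to back: labiodental lacks voiced (/v/); palatal lacks voiceless (/ç/).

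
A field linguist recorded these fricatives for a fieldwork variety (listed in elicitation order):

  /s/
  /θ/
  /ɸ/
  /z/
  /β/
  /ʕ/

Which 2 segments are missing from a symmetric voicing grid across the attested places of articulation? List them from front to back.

bilabial: voiceless /ɸ/, voiced /β/.
dental: voiceless /θ/, voiced —.
alveolar: voiceless /s/, voiced /z/.
pharyngeal: voiceless —, voiced /ʕ/.
Gaps, from front to back: dental lacks voiced (/ð/); pharyngeal lacks voiceless (/ħ/).

/ð/, /ħ/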